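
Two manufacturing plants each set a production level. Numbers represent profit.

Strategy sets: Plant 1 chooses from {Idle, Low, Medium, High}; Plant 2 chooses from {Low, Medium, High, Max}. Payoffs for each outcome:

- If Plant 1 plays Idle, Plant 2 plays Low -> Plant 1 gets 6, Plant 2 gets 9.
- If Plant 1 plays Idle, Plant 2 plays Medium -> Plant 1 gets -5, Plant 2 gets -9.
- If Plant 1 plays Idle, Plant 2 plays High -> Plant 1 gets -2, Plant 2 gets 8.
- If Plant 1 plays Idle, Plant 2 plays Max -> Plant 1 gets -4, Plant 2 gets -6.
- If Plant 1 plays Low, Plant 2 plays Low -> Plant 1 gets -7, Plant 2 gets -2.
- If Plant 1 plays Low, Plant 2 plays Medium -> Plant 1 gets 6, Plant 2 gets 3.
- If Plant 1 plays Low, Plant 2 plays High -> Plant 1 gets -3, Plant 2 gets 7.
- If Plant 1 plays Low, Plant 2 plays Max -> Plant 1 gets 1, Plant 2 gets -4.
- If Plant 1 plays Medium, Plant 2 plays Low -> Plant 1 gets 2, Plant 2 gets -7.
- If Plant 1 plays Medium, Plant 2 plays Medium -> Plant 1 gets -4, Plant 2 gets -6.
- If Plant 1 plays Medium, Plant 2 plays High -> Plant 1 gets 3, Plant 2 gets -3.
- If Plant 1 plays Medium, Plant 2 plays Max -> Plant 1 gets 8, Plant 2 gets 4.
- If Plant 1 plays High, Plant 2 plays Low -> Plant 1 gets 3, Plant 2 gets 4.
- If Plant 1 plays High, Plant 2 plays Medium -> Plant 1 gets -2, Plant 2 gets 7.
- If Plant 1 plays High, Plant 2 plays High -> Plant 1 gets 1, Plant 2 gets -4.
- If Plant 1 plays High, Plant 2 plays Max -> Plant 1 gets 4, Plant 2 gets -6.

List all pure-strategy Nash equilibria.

Plant 1 against Low: payoffs 6, -7, 2, 3 → best response Idle.
Plant 1 against Medium: payoffs -5, 6, -4, -2 → best response Low.
Plant 1 against High: payoffs -2, -3, 3, 1 → best response Medium.
Plant 1 against Max: payoffs -4, 1, 8, 4 → best response Medium.
Plant 2 against Idle: payoffs 9, -9, 8, -6 → best response Low.
Plant 2 against Low: payoffs -2, 3, 7, -4 → best response High.
Plant 2 against Medium: payoffs -7, -6, -3, 4 → best response Max.
Plant 2 against High: payoffs 4, 7, -4, -6 → best response Medium.
Mutual best responses: (Idle, Low); (Medium, Max).

(Idle, Low) and (Medium, Max)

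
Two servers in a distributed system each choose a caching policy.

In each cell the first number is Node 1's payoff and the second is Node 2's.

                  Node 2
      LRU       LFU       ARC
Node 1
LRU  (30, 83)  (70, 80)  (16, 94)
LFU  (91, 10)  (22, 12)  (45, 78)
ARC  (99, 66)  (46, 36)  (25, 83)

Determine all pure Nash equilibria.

(LFU, ARC)

Mark each player's best response to every combination of opponents' strategies; a profile where every player is best-responding is a pure Nash equilibrium.
Node 1 against LRU: payoffs 30, 91, 99 → best response ARC.
Node 1 against LFU: payoffs 70, 22, 46 → best response LRU.
Node 1 against ARC: payoffs 16, 45, 25 → best response LFU.
Node 2 against LRU: payoffs 83, 80, 94 → best response ARC.
Node 2 against LFU: payoffs 10, 12, 78 → best response ARC.
Node 2 against ARC: payoffs 66, 36, 83 → best response ARC.
Mutual best responses: (LFU, ARC).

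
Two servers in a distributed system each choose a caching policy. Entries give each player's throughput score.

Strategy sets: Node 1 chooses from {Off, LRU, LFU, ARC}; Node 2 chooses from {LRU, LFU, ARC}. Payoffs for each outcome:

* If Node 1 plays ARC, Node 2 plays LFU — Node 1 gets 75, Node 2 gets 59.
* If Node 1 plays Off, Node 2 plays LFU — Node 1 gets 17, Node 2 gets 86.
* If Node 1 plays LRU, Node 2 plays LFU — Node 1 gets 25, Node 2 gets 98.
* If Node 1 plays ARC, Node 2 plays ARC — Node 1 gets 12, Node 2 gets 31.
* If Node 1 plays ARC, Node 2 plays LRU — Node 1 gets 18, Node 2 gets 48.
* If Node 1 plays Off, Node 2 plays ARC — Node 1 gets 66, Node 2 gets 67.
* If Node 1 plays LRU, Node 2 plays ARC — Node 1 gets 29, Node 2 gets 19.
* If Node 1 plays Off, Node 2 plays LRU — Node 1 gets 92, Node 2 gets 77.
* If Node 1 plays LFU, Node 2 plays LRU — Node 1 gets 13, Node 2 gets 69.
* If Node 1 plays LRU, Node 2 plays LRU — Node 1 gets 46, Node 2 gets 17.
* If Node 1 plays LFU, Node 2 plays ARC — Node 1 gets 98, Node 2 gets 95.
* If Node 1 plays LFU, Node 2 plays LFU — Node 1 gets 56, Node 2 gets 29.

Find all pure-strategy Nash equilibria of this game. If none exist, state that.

Node 1 against LRU: payoffs 92, 46, 13, 18 → best response Off.
Node 1 against LFU: payoffs 17, 25, 56, 75 → best response ARC.
Node 1 against ARC: payoffs 66, 29, 98, 12 → best response LFU.
Node 2 against Off: payoffs 77, 86, 67 → best response LFU.
Node 2 against LRU: payoffs 17, 98, 19 → best response LFU.
Node 2 against LFU: payoffs 69, 29, 95 → best response ARC.
Node 2 against ARC: payoffs 48, 59, 31 → best response LFU.
Mutual best responses: (LFU, ARC); (ARC, LFU).

Pure-strategy Nash equilibria: (LFU, ARC); (ARC, LFU)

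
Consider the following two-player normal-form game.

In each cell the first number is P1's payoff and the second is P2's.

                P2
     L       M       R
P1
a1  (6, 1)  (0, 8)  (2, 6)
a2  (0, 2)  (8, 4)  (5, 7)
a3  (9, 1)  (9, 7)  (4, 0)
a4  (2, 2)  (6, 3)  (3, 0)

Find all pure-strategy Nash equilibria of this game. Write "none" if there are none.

P1 against L: payoffs 6, 0, 9, 2 → best response a3.
P1 against M: payoffs 0, 8, 9, 6 → best response a3.
P1 against R: payoffs 2, 5, 4, 3 → best response a2.
P2 against a1: payoffs 1, 8, 6 → best response M.
P2 against a2: payoffs 2, 4, 7 → best response R.
P2 against a3: payoffs 1, 7, 0 → best response M.
P2 against a4: payoffs 2, 3, 0 → best response M.
Mutual best responses: (a2, R); (a3, M).

(a2, R), (a3, M)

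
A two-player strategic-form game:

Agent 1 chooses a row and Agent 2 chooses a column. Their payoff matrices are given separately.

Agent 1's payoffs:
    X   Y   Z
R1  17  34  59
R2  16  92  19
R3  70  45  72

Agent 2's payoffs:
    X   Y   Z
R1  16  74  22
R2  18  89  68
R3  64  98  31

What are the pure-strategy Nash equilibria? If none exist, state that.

The unique pure-strategy Nash equilibrium is (R2, Y).

Mark each player's best response to every combination of opponents' strategies; a profile where every player is best-responding is a pure Nash equilibrium.
Agent 1 against X: payoffs 17, 16, 70 → best response R3.
Agent 1 against Y: payoffs 34, 92, 45 → best response R2.
Agent 1 against Z: payoffs 59, 19, 72 → best response R3.
Agent 2 against R1: payoffs 16, 74, 22 → best response Y.
Agent 2 against R2: payoffs 18, 89, 68 → best response Y.
Agent 2 against R3: payoffs 64, 98, 31 → best response Y.
Mutual best responses: (R2, Y).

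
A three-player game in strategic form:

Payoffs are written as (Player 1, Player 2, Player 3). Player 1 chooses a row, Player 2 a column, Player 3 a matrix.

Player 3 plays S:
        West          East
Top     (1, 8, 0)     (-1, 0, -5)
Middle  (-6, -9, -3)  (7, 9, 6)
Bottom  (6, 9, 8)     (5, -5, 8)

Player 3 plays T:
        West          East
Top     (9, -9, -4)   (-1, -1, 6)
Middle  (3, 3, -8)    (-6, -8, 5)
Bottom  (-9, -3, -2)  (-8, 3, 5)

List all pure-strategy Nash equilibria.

The pure Nash equilibria are (Top, East, T); (Middle, East, S); (Bottom, West, S).

For each player, find the best response to each opponent profile; mutual best responses are the pure NE.
Player 1 against (West, S): payoffs 1, -6, 6 → best response Bottom.
Player 1 against (West, T): payoffs 9, 3, -9 → best response Top.
Player 1 against (East, S): payoffs -1, 7, 5 → best response Middle.
Player 1 against (East, T): payoffs -1, -6, -8 → best response Top.
Player 2 against (Top, S): payoffs 8, 0 → best response West.
Player 2 against (Top, T): payoffs -9, -1 → best response East.
Player 2 against (Middle, S): payoffs -9, 9 → best response East.
Player 2 against (Middle, T): payoffs 3, -8 → best response West.
Player 2 against (Bottom, S): payoffs 9, -5 → best response West.
Player 2 against (Bottom, T): payoffs -3, 3 → best response East.
Player 3 against (Top, West): payoffs 0, -4 → best response S.
Player 3 against (Top, East): payoffs -5, 6 → best response T.
Player 3 against (Middle, West): payoffs -3, -8 → best response S.
Player 3 against (Middle, East): payoffs 6, 5 → best response S.
Player 3 against (Bottom, West): payoffs 8, -2 → best response S.
Player 3 against (Bottom, East): payoffs 8, 5 → best response S.
Mutual best responses: (Top, East, T); (Middle, East, S); (Bottom, West, S).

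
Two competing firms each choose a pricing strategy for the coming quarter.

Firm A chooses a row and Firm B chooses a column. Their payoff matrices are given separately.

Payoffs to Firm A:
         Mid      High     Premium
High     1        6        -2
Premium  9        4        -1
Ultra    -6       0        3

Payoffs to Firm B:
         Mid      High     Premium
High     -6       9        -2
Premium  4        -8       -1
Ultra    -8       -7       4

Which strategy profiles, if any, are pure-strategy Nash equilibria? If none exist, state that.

The pure Nash equilibria are (High, High), (Premium, Mid), (Ultra, Premium).

Firm A against Mid: payoffs 1, 9, -6 → best response Premium.
Firm A against High: payoffs 6, 4, 0 → best response High.
Firm A against Premium: payoffs -2, -1, 3 → best response Ultra.
Firm B against High: payoffs -6, 9, -2 → best response High.
Firm B against Premium: payoffs 4, -8, -1 → best response Mid.
Firm B against Ultra: payoffs -8, -7, 4 → best response Premium.
Mutual best responses: (High, High); (Premium, Mid); (Ultra, Premium).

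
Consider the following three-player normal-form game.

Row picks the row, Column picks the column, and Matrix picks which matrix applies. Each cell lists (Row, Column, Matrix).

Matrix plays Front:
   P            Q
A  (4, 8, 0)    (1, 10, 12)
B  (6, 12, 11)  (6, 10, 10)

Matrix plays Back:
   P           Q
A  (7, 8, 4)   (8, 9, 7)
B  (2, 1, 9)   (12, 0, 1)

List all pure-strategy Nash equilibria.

Row against (P, Front): payoffs 4, 6 → best response B.
Row against (P, Back): payoffs 7, 2 → best response A.
Row against (Q, Front): payoffs 1, 6 → best response B.
Row against (Q, Back): payoffs 8, 12 → best response B.
Column against (A, Front): payoffs 8, 10 → best response Q.
Column against (A, Back): payoffs 8, 9 → best response Q.
Column against (B, Front): payoffs 12, 10 → best response P.
Column against (B, Back): payoffs 1, 0 → best response P.
Matrix against (A, P): payoffs 0, 4 → best response Back.
Matrix against (A, Q): payoffs 12, 7 → best response Front.
Matrix against (B, P): payoffs 11, 9 → best response Front.
Matrix against (B, Q): payoffs 10, 1 → best response Front.
Mutual best responses: (B, P, Front).

The unique pure-strategy Nash equilibrium is (B, P, Front).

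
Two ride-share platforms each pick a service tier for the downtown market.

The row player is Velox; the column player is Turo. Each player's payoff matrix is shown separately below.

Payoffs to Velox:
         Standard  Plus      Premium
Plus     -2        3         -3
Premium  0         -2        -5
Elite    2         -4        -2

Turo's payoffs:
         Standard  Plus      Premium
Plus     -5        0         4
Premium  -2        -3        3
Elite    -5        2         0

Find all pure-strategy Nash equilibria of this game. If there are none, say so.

Velox against Standard: payoffs -2, 0, 2 → best response Elite.
Velox against Plus: payoffs 3, -2, -4 → best response Plus.
Velox against Premium: payoffs -3, -5, -2 → best response Elite.
Turo against Plus: payoffs -5, 0, 4 → best response Premium.
Turo against Premium: payoffs -2, -3, 3 → best response Premium.
Turo against Elite: payoffs -5, 2, 0 → best response Plus.
No profile is a mutual best response for all players.

none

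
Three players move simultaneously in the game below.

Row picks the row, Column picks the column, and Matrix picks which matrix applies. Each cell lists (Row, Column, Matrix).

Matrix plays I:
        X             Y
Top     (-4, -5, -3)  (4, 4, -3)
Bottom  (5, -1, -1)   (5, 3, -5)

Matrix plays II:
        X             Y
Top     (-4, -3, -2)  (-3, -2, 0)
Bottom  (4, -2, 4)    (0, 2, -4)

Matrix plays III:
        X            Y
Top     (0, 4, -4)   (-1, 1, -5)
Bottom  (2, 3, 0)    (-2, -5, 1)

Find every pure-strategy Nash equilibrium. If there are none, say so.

(Top, X, I): Row can switch to Bottom (-4 → 5). Not NE.
(Top, X, II): Row can switch to Bottom (-4 → 4). Not NE.
(Top, X, III): Row can switch to Bottom (0 → 2). Not NE.
(Top, Y, I): Row can switch to Bottom (4 → 5). Not NE.
(Top, Y, II): Row can switch to Bottom (-3 → 0). Not NE.
(Top, Y, III): Column can switch to X (1 → 4). Not NE.
(The remaining 6 profiles each have a profitable deviation by the same check.)

This game has no pure Nash equilibrium.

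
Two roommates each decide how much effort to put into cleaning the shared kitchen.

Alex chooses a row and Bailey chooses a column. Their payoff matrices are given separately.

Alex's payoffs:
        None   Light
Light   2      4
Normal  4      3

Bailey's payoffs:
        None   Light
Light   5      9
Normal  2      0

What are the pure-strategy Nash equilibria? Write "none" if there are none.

For each strategy profile, look for a profitable unilateral deviation.
(Light, None): Alex can switch to Normal (2 → 4). Not NE.
(Light, Light): Alex gets 4, best alternative 3; Bailey gets 9, best alternative 5. No profitable deviation — NE.
(Normal, None): Alex gets 4, best alternative 2; Bailey gets 2, best alternative 0. No profitable deviation — NE.
(Normal, Light): Alex can switch to Light (3 → 4). Not NE.

The pure Nash equilibria are (Light, Light); (Normal, None).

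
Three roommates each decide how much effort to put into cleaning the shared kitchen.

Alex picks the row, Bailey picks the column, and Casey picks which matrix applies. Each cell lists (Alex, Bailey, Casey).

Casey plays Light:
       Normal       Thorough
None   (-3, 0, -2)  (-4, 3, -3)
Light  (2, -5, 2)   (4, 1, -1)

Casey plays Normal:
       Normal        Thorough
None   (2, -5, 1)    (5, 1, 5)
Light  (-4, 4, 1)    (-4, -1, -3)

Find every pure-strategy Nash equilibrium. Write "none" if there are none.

(None, Thorough, Normal), (Light, Thorough, Light)

Alex against (Normal, Light): payoffs -3, 2 → best response Light.
Alex against (Normal, Normal): payoffs 2, -4 → best response None.
Alex against (Thorough, Light): payoffs -4, 4 → best response Light.
Alex against (Thorough, Normal): payoffs 5, -4 → best response None.
Bailey against (None, Light): payoffs 0, 3 → best response Thorough.
Bailey against (None, Normal): payoffs -5, 1 → best response Thorough.
Bailey against (Light, Light): payoffs -5, 1 → best response Thorough.
Bailey against (Light, Normal): payoffs 4, -1 → best response Normal.
Casey against (None, Normal): payoffs -2, 1 → best response Normal.
Casey against (None, Thorough): payoffs -3, 5 → best response Normal.
Casey against (Light, Normal): payoffs 2, 1 → best response Light.
Casey against (Light, Thorough): payoffs -1, -3 → best response Light.
Mutual best responses: (None, Thorough, Normal); (Light, Thorough, Light).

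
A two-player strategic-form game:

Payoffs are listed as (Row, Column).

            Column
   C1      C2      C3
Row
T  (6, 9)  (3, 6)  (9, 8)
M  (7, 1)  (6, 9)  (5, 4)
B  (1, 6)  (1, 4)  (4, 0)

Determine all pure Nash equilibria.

Pure NE: (M, C2)

(T, C1): Row can switch to M (6 → 7). Not NE.
(T, C2): Row can switch to M (3 → 6). Not NE.
(T, C3): Column can switch to C1 (8 → 9). Not NE.
(M, C1): Column can switch to C2 (1 → 9). Not NE.
(M, C2): Row gets 6, best alternative 3; Column gets 9, best alternative 4. No profitable deviation — NE.
(M, C3): Row can switch to T (5 → 9). Not NE.
(B, C1): Row can switch to T (1 → 6). Not NE.
(The remaining 2 profiles each have a profitable deviation by the same check.)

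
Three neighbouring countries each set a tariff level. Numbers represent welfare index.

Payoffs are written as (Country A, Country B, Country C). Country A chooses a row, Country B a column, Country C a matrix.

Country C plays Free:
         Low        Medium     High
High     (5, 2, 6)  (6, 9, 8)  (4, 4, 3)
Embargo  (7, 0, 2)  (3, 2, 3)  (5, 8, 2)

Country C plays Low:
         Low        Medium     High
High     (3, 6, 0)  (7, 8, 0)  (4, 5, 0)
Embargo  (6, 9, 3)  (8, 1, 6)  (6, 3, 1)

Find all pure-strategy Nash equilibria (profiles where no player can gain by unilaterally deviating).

Pure-strategy Nash equilibria: (High, Medium, Free); (Embargo, Low, Low); (Embargo, High, Free)

(High, Low, Free): Country A can switch to Embargo (5 → 7). Not NE.
(High, Low, Low): Country A can switch to Embargo (3 → 6). Not NE.
(High, Medium, Free): Country A gets 6, best alternative 3; Country B gets 9, best alternative 4; Country C gets 8, best alternative 0. No profitable deviation — NE.
(High, Medium, Low): Country A can switch to Embargo (7 → 8). Not NE.
(High, High, Free): Country A can switch to Embargo (4 → 5). Not NE.
(High, High, Low): Country A can switch to Embargo (4 → 6). Not NE.
(Embargo, Low, Free): Country B can switch to Medium (0 → 2). Not NE.
(Embargo, Low, Low): Country A gets 6, best alternative 3; Country B gets 9, best alternative 3; Country C gets 3, best alternative 2. No profitable deviation — NE.
(Embargo, Medium, Free): Country A can switch to High (3 → 6). Not NE.
(Embargo, Medium, Low): Country B can switch to Low (1 → 9). Not NE.
(Embargo, High, Free): Country A gets 5, best alternative 4; Country B gets 8, best alternative 2; Country C gets 2, best alternative 1. No profitable deviation — NE.
(Embargo, High, Low): Country B can switch to Low (3 → 9). Not NE.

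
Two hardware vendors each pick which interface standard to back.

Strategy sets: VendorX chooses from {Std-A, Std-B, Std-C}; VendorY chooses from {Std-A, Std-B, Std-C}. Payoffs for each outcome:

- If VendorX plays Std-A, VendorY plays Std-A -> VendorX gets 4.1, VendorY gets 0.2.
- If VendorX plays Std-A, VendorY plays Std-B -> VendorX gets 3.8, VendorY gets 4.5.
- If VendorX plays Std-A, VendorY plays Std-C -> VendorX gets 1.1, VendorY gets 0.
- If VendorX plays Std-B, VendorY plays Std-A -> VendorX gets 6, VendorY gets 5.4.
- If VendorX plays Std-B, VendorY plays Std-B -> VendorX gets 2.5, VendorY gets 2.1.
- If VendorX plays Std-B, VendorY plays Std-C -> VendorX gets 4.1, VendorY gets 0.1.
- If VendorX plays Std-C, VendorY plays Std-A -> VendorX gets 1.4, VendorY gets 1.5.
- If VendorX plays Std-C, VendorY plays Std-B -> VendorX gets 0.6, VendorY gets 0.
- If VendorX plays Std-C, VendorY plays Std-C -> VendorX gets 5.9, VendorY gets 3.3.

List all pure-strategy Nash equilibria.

The pure Nash equilibria are (Std-A, Std-B), (Std-B, Std-A), (Std-C, Std-C).

(Std-A, Std-A): VendorX can switch to Std-B (4.1 → 6). Not NE.
(Std-A, Std-B): VendorX gets 3.8, best alternative 2.5; VendorY gets 4.5, best alternative 0.2. No profitable deviation — NE.
(Std-A, Std-C): VendorX can switch to Std-B (1.1 → 4.1). Not NE.
(Std-B, Std-A): VendorX gets 6, best alternative 4.1; VendorY gets 5.4, best alternative 2.1. No profitable deviation — NE.
(Std-B, Std-B): VendorX can switch to Std-A (2.5 → 3.8). Not NE.
(Std-B, Std-C): VendorX can switch to Std-C (4.1 → 5.9). Not NE.
(Std-C, Std-A): VendorX can switch to Std-A (1.4 → 4.1). Not NE.
(Std-C, Std-B): VendorX can switch to Std-A (0.6 → 3.8). Not NE.
(Std-C, Std-C): VendorX gets 5.9, best alternative 4.1; VendorY gets 3.3, best alternative 1.5. No profitable deviation — NE.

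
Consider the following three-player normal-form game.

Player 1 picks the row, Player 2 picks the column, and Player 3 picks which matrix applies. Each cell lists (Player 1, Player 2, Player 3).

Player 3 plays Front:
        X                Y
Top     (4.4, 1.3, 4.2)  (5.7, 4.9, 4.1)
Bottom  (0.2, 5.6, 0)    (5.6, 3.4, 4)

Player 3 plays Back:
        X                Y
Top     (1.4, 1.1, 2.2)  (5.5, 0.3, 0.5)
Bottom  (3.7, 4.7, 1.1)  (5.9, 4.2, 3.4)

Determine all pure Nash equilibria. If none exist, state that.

Check each profile: it is a Nash equilibrium iff no player can strictly gain by switching unilaterally.
(Top, X, Front): Player 2 can switch to Y (1.3 → 4.9). Not NE.
(Top, X, Back): Player 1 can switch to Bottom (1.4 → 3.7). Not NE.
(Top, Y, Front): Player 1 gets 5.7, best alternative 5.6; Player 2 gets 4.9, best alternative 1.3; Player 3 gets 4.1, best alternative 0.5. No profitable deviation — NE.
(Top, Y, Back): Player 1 can switch to Bottom (5.5 → 5.9). Not NE.
(Bottom, X, Front): Player 1 can switch to Top (0.2 → 4.4). Not NE.
(Bottom, X, Back): Player 1 gets 3.7, best alternative 1.4; Player 2 gets 4.7, best alternative 4.2; Player 3 gets 1.1, best alternative 0. No profitable deviation — NE.
(Bottom, Y, Front): Player 1 can switch to Top (5.6 → 5.7). Not NE.
(Bottom, Y, Back): Player 2 can switch to X (4.2 → 4.7). Not NE.

Pure-strategy Nash equilibria: (Top, Y, Front), (Bottom, X, Back)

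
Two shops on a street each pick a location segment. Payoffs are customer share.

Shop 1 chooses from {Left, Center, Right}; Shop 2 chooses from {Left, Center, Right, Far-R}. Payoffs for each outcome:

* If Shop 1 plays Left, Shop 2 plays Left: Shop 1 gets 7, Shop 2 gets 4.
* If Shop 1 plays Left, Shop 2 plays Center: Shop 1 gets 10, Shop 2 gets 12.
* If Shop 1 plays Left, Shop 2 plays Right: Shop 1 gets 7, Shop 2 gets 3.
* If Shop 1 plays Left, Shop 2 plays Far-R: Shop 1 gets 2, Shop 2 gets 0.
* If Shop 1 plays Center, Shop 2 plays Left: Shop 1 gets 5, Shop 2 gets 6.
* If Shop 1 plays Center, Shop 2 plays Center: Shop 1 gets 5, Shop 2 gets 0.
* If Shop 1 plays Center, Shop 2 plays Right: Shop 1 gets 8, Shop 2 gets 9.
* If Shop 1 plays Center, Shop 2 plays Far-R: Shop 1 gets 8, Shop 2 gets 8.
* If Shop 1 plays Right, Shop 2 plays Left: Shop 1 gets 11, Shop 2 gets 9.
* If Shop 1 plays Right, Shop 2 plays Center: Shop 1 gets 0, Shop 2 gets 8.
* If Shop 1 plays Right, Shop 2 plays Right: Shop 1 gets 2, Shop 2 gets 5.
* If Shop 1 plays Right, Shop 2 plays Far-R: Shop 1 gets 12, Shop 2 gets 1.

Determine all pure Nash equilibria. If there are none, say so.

(Left, Center) and (Center, Right) and (Right, Left)

Shop 1 against Left: payoffs 7, 5, 11 → best response Right.
Shop 1 against Center: payoffs 10, 5, 0 → best response Left.
Shop 1 against Right: payoffs 7, 8, 2 → best response Center.
Shop 1 against Far-R: payoffs 2, 8, 12 → best response Right.
Shop 2 against Left: payoffs 4, 12, 3, 0 → best response Center.
Shop 2 against Center: payoffs 6, 0, 9, 8 → best response Right.
Shop 2 against Right: payoffs 9, 8, 5, 1 → best response Left.
Mutual best responses: (Left, Center); (Center, Right); (Right, Left).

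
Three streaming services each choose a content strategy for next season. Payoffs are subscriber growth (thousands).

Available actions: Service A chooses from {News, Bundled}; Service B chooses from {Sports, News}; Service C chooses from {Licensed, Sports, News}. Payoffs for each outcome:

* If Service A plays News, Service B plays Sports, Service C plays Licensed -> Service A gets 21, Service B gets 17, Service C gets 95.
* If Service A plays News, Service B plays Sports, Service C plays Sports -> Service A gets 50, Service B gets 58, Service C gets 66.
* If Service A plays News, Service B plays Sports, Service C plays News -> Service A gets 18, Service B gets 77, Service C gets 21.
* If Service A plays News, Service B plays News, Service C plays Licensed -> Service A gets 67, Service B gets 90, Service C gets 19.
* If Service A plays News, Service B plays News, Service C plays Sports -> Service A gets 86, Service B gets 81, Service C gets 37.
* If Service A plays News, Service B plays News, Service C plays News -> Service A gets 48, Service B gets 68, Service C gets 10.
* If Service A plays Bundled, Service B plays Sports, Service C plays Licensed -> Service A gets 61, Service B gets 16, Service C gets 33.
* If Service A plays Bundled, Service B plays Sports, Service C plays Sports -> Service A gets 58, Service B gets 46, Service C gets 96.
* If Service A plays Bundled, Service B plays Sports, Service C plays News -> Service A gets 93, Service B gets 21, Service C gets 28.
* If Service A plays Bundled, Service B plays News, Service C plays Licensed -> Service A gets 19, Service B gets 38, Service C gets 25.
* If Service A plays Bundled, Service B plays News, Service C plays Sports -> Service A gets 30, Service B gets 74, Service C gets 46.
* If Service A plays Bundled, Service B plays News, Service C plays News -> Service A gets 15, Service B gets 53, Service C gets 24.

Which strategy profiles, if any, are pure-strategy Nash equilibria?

The unique pure-strategy Nash equilibrium is (News, News, Sports).

For each player, find the best response to each opponent profile; mutual best responses are the pure NE.
Service A against (Sports, Licensed): payoffs 21, 61 → best response Bundled.
Service A against (Sports, Sports): payoffs 50, 58 → best response Bundled.
Service A against (Sports, News): payoffs 18, 93 → best response Bundled.
Service A against (News, Licensed): payoffs 67, 19 → best response News.
Service A against (News, Sports): payoffs 86, 30 → best response News.
Service A against (News, News): payoffs 48, 15 → best response News.
Service B against (News, Licensed): payoffs 17, 90 → best response News.
Service B against (News, Sports): payoffs 58, 81 → best response News.
Service B against (News, News): payoffs 77, 68 → best response Sports.
Service B against (Bundled, Licensed): payoffs 16, 38 → best response News.
Service B against (Bundled, Sports): payoffs 46, 74 → best response News.
Service B against (Bundled, News): payoffs 21, 53 → best response News.
Service C against (News, Sports): payoffs 95, 66, 21 → best response Licensed.
Service C against (News, News): payoffs 19, 37, 10 → best response Sports.
Service C against (Bundled, Sports): payoffs 33, 96, 28 → best response Sports.
Service C against (Bundled, News): payoffs 25, 46, 24 → best response Sports.
Mutual best responses: (News, News, Sports).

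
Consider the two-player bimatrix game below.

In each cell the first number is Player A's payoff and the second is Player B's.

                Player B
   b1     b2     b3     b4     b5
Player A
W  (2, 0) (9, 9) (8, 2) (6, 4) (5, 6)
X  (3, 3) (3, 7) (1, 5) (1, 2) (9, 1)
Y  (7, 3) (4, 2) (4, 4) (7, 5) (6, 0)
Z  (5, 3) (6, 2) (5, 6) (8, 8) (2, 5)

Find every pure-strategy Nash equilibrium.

Check each profile: it is a Nash equilibrium iff no player can strictly gain by switching unilaterally.
(W, b1): Player A can switch to X (2 → 3). Not NE.
(W, b2): Player A gets 9, best alternative 6; Player B gets 9, best alternative 6. No profitable deviation — NE.
(W, b3): Player B can switch to b2 (2 → 9). Not NE.
(W, b4): Player A can switch to Y (6 → 7). Not NE.
(W, b5): Player A can switch to X (5 → 9). Not NE.
(X, b1): Player A can switch to Y (3 → 7). Not NE.
(X, b2): Player A can switch to W (3 → 9). Not NE.
(X, b3): Player A can switch to W (1 → 8). Not NE.
(X, b4): Player A can switch to W (1 → 6). Not NE.
(Z, b4): Player A gets 8, best alternative 7; Player B gets 8, best alternative 6. No profitable deviation — NE.
(The remaining 10 profiles each have a profitable deviation by the same check.)

(W, b2); (Z, b4)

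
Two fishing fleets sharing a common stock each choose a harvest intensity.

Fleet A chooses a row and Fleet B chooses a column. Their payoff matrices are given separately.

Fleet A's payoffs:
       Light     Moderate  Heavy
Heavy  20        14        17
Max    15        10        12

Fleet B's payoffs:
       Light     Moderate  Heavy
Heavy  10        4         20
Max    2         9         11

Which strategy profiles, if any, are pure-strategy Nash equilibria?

(Heavy, Heavy)

Fleet A against Light: payoffs 20, 15 → best response Heavy.
Fleet A against Moderate: payoffs 14, 10 → best response Heavy.
Fleet A against Heavy: payoffs 17, 12 → best response Heavy.
Fleet B against Heavy: payoffs 10, 4, 20 → best response Heavy.
Fleet B against Max: payoffs 2, 9, 11 → best response Heavy.
Mutual best responses: (Heavy, Heavy).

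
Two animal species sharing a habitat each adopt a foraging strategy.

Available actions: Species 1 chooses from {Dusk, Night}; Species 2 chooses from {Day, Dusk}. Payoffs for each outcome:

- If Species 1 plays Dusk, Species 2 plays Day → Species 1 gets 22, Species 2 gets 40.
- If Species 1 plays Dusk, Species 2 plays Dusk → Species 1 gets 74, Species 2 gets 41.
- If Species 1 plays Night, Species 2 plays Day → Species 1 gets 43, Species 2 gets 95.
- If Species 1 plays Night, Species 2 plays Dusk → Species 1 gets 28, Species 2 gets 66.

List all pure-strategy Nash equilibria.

For each strategy profile, look for a profitable unilateral deviation.
(Dusk, Day): Species 1 can switch to Night (22 → 43). Not NE.
(Dusk, Dusk): Species 1 gets 74, best alternative 28; Species 2 gets 41, best alternative 40. No profitable deviation — NE.
(Night, Day): Species 1 gets 43, best alternative 22; Species 2 gets 95, best alternative 66. No profitable deviation — NE.
(Night, Dusk): Species 1 can switch to Dusk (28 → 74). Not NE.

(Dusk, Dusk) and (Night, Day)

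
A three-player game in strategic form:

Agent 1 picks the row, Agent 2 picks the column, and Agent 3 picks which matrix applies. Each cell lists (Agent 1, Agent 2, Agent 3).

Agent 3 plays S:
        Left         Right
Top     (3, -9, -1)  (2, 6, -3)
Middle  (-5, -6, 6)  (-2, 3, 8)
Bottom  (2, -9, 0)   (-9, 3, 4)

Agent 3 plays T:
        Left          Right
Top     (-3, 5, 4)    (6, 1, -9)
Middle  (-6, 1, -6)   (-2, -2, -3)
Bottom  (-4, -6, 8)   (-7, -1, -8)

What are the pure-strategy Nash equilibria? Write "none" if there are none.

For each strategy profile, look for a profitable unilateral deviation.
(Top, Left, S): Agent 2 can switch to Right (-9 → 6). Not NE.
(Top, Left, T): Agent 1 gets -3, best alternative -4; Agent 2 gets 5, best alternative 1; Agent 3 gets 4, best alternative -1. No profitable deviation — NE.
(Top, Right, S): Agent 1 gets 2, best alternative -2; Agent 2 gets 6, best alternative -9; Agent 3 gets -3, best alternative -9. No profitable deviation — NE.
(Top, Right, T): Agent 2 can switch to Left (1 → 5). Not NE.
(Middle, Left, S): Agent 1 can switch to Top (-5 → 3). Not NE.
(Middle, Left, T): Agent 1 can switch to Top (-6 → -3). Not NE.
(Middle, Right, S): Agent 1 can switch to Top (-2 → 2). Not NE.
(Middle, Right, T): Agent 1 can switch to Top (-2 → 6). Not NE.
(Bottom, Left, S): Agent 1 can switch to Top (2 → 3). Not NE.
(Bottom, Left, T): Agent 1 can switch to Top (-4 → -3). Not NE.
(Bottom, Right, S): Agent 1 can switch to Top (-9 → 2). Not NE.
(Bottom, Right, T): Agent 1 can switch to Top (-7 → 6). Not NE.

The pure Nash equilibria are (Top, Left, T); (Top, Right, S).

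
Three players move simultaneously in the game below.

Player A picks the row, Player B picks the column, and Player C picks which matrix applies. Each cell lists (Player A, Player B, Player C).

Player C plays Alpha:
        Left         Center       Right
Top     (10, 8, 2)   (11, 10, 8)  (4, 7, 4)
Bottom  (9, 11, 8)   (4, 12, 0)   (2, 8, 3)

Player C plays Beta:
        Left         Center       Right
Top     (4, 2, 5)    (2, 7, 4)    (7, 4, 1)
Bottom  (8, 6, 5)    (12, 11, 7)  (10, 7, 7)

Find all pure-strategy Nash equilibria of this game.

(Top, Left, Alpha): Player B can switch to Center (8 → 10). Not NE.
(Top, Left, Beta): Player A can switch to Bottom (4 → 8). Not NE.
(Top, Center, Alpha): Player A gets 11, best alternative 4; Player B gets 10, best alternative 8; Player C gets 8, best alternative 4. No profitable deviation — NE.
(Top, Center, Beta): Player A can switch to Bottom (2 → 12). Not NE.
(Top, Right, Alpha): Player B can switch to Left (7 → 8). Not NE.
(Top, Right, Beta): Player A can switch to Bottom (7 → 10). Not NE.
(Bottom, Left, Alpha): Player A can switch to Top (9 → 10). Not NE.
(Bottom, Left, Beta): Player B can switch to Center (6 → 11). Not NE.
(Bottom, Center, Alpha): Player A can switch to Top (4 → 11). Not NE.
(Bottom, Center, Beta): Player A gets 12, best alternative 2; Player B gets 11, best alternative 7; Player C gets 7, best alternative 0. No profitable deviation — NE.
(The remaining 2 profiles each have a profitable deviation by the same check.)

Pure-strategy Nash equilibria: (Top, Center, Alpha), (Bottom, Center, Beta)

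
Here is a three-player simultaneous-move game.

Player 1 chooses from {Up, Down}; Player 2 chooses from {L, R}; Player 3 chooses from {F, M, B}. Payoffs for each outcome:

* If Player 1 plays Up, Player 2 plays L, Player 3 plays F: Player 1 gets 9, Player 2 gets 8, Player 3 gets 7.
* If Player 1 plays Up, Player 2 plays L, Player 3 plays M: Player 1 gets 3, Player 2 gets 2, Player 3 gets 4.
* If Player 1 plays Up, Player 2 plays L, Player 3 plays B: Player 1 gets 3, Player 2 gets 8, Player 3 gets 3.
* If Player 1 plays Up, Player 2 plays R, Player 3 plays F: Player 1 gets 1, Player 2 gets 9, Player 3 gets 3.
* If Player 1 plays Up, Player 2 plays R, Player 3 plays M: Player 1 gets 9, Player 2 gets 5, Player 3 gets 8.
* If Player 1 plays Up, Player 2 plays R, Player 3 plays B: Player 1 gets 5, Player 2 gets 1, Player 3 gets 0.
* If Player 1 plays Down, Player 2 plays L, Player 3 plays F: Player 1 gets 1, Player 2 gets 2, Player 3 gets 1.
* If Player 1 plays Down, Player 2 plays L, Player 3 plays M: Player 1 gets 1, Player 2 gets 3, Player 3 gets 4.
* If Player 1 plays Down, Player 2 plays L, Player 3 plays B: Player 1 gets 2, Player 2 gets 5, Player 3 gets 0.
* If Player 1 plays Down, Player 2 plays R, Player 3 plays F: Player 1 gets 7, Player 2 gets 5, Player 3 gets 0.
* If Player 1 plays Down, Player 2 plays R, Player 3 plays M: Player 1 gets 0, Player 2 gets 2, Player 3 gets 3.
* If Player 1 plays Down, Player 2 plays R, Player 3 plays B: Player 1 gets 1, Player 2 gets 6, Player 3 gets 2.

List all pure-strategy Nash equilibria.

Player 1 against (L, F): payoffs 9, 1 → best response Up.
Player 1 against (L, M): payoffs 3, 1 → best response Up.
Player 1 against (L, B): payoffs 3, 2 → best response Up.
Player 1 against (R, F): payoffs 1, 7 → best response Down.
Player 1 against (R, M): payoffs 9, 0 → best response Up.
Player 1 against (R, B): payoffs 5, 1 → best response Up.
Player 2 against (Up, F): payoffs 8, 9 → best response R.
Player 2 against (Up, M): payoffs 2, 5 → best response R.
Player 2 against (Up, B): payoffs 8, 1 → best response L.
Player 2 against (Down, F): payoffs 2, 5 → best response R.
Player 2 against (Down, M): payoffs 3, 2 → best response L.
Player 2 against (Down, B): payoffs 5, 6 → best response R.
Player 3 against (Up, L): payoffs 7, 4, 3 → best response F.
Player 3 against (Up, R): payoffs 3, 8, 0 → best response M.
Player 3 against (Down, L): payoffs 1, 4, 0 → best response M.
Player 3 against (Down, R): payoffs 0, 3, 2 → best response M.
Mutual best responses: (Up, R, M).

Pure NE: (Up, R, M)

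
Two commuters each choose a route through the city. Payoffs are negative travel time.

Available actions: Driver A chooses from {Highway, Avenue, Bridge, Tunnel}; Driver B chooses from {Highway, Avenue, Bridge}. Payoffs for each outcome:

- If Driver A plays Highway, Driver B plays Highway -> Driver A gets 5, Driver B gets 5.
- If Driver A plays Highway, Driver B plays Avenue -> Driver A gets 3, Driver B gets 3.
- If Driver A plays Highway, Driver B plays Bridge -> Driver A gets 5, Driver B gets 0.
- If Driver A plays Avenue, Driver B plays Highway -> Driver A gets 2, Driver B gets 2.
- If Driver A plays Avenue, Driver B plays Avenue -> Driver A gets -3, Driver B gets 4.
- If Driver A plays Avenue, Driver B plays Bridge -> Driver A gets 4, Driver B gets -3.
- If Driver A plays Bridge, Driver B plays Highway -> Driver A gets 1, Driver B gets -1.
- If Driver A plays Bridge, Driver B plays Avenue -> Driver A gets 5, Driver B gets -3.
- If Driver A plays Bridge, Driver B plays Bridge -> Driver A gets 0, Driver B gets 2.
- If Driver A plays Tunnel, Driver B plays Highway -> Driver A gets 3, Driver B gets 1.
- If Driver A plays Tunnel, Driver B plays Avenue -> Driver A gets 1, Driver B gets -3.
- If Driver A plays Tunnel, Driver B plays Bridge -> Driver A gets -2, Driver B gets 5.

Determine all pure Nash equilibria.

The unique pure-strategy Nash equilibrium is (Highway, Highway).

Driver A against Highway: payoffs 5, 2, 1, 3 → best response Highway.
Driver A against Avenue: payoffs 3, -3, 5, 1 → best response Bridge.
Driver A against Bridge: payoffs 5, 4, 0, -2 → best response Highway.
Driver B against Highway: payoffs 5, 3, 0 → best response Highway.
Driver B against Avenue: payoffs 2, 4, -3 → best response Avenue.
Driver B against Bridge: payoffs -1, -3, 2 → best response Bridge.
Driver B against Tunnel: payoffs 1, -3, 5 → best response Bridge.
Mutual best responses: (Highway, Highway).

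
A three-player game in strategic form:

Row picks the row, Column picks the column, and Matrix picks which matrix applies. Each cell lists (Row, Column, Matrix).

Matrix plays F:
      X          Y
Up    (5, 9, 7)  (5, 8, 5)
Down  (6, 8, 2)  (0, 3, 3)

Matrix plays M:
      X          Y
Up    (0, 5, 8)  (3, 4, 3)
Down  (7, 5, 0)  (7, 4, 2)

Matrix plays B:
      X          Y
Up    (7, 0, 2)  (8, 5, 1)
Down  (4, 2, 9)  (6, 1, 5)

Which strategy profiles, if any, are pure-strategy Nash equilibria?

(Up, X, F): Row can switch to Down (5 → 6). Not NE.
(Up, X, M): Row can switch to Down (0 → 7). Not NE.
(Up, X, B): Column can switch to Y (0 → 5). Not NE.
(Up, Y, F): Column can switch to X (8 → 9). Not NE.
(Up, Y, M): Row can switch to Down (3 → 7). Not NE.
(Up, Y, B): Matrix can switch to F (1 → 5). Not NE.
(The remaining 6 profiles each have a profitable deviation by the same check.)

There is no pure-strategy Nash equilibrium.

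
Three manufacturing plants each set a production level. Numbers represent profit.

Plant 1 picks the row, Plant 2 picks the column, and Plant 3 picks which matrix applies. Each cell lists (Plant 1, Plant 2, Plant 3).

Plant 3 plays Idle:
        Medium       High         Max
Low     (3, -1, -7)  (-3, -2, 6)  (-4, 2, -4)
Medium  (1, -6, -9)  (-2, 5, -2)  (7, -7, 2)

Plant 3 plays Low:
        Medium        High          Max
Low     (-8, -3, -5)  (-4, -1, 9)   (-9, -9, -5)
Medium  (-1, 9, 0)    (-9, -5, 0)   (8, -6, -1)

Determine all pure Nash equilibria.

Plant 1 against (Medium, Idle): payoffs 3, 1 → best response Low.
Plant 1 against (Medium, Low): payoffs -8, -1 → best response Medium.
Plant 1 against (High, Idle): payoffs -3, -2 → best response Medium.
Plant 1 against (High, Low): payoffs -4, -9 → best response Low.
Plant 1 against (Max, Idle): payoffs -4, 7 → best response Medium.
Plant 1 against (Max, Low): payoffs -9, 8 → best response Medium.
Plant 2 against (Low, Idle): payoffs -1, -2, 2 → best response Max.
Plant 2 against (Low, Low): payoffs -3, -1, -9 → best response High.
Plant 2 against (Medium, Idle): payoffs -6, 5, -7 → best response High.
Plant 2 against (Medium, Low): payoffs 9, -5, -6 → best response Medium.
Plant 3 against (Low, Medium): payoffs -7, -5 → best response Low.
Plant 3 against (Low, High): payoffs 6, 9 → best response Low.
Plant 3 against (Low, Max): payoffs -4, -5 → best response Idle.
Plant 3 against (Medium, Medium): payoffs -9, 0 → best response Low.
Plant 3 against (Medium, High): payoffs -2, 0 → best response Low.
Plant 3 against (Medium, Max): payoffs 2, -1 → best response Idle.
Mutual best responses: (Low, High, Low); (Medium, Medium, Low).

The pure Nash equilibria are (Low, High, Low), (Medium, Medium, Low).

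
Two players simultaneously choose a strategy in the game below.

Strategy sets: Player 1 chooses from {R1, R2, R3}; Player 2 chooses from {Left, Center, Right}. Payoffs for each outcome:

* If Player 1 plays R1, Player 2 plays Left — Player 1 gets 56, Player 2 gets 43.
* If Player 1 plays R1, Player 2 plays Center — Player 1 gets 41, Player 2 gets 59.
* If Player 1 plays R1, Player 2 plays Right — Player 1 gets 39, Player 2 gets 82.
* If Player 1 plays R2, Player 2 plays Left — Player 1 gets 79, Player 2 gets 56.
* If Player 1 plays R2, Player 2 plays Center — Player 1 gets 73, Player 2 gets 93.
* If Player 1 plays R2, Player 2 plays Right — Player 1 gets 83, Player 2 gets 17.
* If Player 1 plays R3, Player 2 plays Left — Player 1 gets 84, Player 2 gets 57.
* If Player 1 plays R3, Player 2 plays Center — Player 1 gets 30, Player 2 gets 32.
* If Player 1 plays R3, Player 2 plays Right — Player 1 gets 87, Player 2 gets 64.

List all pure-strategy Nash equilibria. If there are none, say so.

(R1, Left): Player 1 can switch to R2 (56 → 79). Not NE.
(R1, Center): Player 1 can switch to R2 (41 → 73). Not NE.
(R1, Right): Player 1 can switch to R2 (39 → 83). Not NE.
(R2, Left): Player 1 can switch to R3 (79 → 84). Not NE.
(R2, Center): Player 1 gets 73, best alternative 41; Player 2 gets 93, best alternative 56. No profitable deviation — NE.
(R2, Right): Player 1 can switch to R3 (83 → 87). Not NE.
(R3, Left): Player 2 can switch to Right (57 → 64). Not NE.
(R3, Center): Player 1 can switch to R1 (30 → 41). Not NE.
(R3, Right): Player 1 gets 87, best alternative 83; Player 2 gets 64, best alternative 57. No profitable deviation — NE.

(R2, Center) and (R3, Right)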